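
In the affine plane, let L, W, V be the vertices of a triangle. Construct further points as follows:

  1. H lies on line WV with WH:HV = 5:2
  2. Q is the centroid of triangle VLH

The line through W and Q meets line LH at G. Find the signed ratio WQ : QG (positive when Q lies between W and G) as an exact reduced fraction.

Set L = (0, 0), W = (1, 0), V = (0, 1); any affine frame gives the same invariant.
1. H lies on line WV with WH:HV = 5:2 ⇒ H = (2/7, 5/7)
2. Q is the centroid of triangle VLH ⇒ Q = (2/21, 4/7)
line WQ meets LH at G = (24/119, 60/119)
Q = W + t·(G−W) with t = 17/15, so WQ:QG = 17/15:-2/15

WQ:QG = -17/2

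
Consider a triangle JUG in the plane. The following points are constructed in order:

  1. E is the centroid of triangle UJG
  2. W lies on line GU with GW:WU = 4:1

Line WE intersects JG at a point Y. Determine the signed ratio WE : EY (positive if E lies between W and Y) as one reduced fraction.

Choose coordinates J = (0, 0), U = (1, 0), G = (0, 1).
1. E is the centroid of triangle UJG ⇒ E = (1/3, 1/3)
2. W lies on line GU with GW:WU = 4:1 ⇒ W = (4/5, 1/5)
line WE meets JG at Y = (0, 3/7)
E = W + t·(Y−W) with t = 7/12, so WE:EY = 7/12:5/12

WE:EY = 7/5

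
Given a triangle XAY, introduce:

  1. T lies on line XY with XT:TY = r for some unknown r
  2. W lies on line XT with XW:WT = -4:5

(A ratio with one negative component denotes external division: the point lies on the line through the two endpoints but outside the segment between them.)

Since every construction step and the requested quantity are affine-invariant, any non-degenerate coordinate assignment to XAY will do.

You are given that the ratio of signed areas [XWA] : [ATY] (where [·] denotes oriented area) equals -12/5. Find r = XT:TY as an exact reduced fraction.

r = 3/5

Set X = (0, 0), A = (1, 0), Y = (0, 1); any affine frame gives the same invariant.
1. With XT:TY = r, write λ = r/(r+1) so T = X + λ·(Y−X); T is affine-linear in λ
2. W lies on line XT with XW:WT = -4:5 ⇒ W is an affine combination of earlier points and hence also affine-linear in λ
Every point depending on T is an affine combination of T and λ-independent points, so each such coordinate is linear in λ; the λ² term in each signed area is a multiple of (Y−X)×(Y−X) = 0, so 2·[XWA] and 2·[ATY] are each linear in λ. Evaluating at λ=0 and λ=1:
  2·[XWA] = 4·λ,   2·[ATY] = λ − 1
So [XWA]:[ATY] = (4·λ) / (λ − 1). Setting this equal to -12/5:
  4·λ = -12/5·(λ − 1)  ⇒  λ = 3/8
Then r = λ/(1−λ) = (3/8)/(5/8) = 3/5. Check: with r = 3/5, T = (0, 3/8) and [XWA]:[ATY] = -12/5 as required.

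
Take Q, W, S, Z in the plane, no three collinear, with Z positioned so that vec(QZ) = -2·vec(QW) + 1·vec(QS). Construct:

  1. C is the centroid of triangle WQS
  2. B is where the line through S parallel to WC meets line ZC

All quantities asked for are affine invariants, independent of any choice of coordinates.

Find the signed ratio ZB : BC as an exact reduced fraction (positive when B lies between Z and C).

ZB:BC = -2

Choose coordinates Q = (0, 0), W = (1, 0), S = (0, 1), Z = (-2, 1).
1. C is the centroid of triangle WQS ⇒ C = (1/3, 1/3)
2. B is where the line through S parallel to WC meets line ZC ⇒ B = (8/3, -1/3)
B = Z + t·(C−Z) with t = 2, so ZB:BC = t:(1−t) = 2:-1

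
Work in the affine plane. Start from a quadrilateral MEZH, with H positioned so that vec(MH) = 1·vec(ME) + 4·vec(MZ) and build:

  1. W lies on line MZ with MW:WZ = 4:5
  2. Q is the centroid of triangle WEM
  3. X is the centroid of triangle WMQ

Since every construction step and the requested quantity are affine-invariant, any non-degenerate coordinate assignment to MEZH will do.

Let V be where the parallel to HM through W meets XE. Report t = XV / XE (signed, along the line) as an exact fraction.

Work in coordinates with M = (0, 0), E = (1, 0), Z = (0, 1), H = (1, 4).
1. W lies on line MZ with MW:WZ = 4:5 ⇒ W = (0, 4/9)
2. Q is the centroid of triangle WEM ⇒ Q = (1/3, 4/27)
3. X is the centroid of triangle WMQ ⇒ X = (1/9, 16/81)
through W parallel to HM: direction (-1, -4); meets XE at V = (-1/19, 40/171)
V = X + t·(E−X) with t = -7/38

t = -7/38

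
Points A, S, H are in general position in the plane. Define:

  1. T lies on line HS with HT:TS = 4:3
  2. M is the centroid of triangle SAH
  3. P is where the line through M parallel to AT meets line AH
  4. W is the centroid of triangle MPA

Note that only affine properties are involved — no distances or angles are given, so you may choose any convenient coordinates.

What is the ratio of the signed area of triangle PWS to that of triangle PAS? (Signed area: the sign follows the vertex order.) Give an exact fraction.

Assign A = (0, 0), S = (1, 0), H = (0, 1) — the answer is frame-independent, so this choice is without loss of generality.
1. T lies on line HS with HT:TS = 4:3 ⇒ T = (4/7, 3/7)
2. M is the centroid of triangle SAH ⇒ M = (1/3, 1/3)
3. P is where the line through M parallel to AT meets line AH ⇒ P = (0, 1/12)
4. W is the centroid of triangle MPA ⇒ W = (1/9, 5/36)
2·[PWS] = -7/108, 2·[PAS] = 1/12
[PWS]:[PAS] = -7/108:1/12 = -7/9

[PWS]:[PAS] = -7/9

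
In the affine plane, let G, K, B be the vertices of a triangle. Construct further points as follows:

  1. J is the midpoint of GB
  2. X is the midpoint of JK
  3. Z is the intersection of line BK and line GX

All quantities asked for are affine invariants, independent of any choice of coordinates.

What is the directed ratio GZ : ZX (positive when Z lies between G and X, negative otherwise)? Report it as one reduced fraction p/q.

GZ:ZX = -4

Assign G = (0, 0), K = (1, 0), B = (0, 1) — the answer is frame-independent, so this choice is without loss of generality.
1. J is the midpoint of GB ⇒ J = (0, 1/2)
2. X is the midpoint of JK ⇒ X = (1/2, 1/4)
3. Z is the intersection of line BK and line GX ⇒ Z = (2/3, 1/3)
Z = G + t·(X−G) with t = 4/3, so GZ:ZX = t:(1−t) = 4/3:-1/3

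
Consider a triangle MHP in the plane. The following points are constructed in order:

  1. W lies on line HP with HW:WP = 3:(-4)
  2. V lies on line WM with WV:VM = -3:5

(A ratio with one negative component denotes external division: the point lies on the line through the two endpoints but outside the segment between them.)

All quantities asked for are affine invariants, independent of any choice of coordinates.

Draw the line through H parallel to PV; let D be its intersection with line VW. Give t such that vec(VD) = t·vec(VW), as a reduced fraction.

Work in coordinates with M = (0, 0), H = (1, 0), P = (0, 1).
1. W lies on line HP with HW:WP = 3:(-4) ⇒ W = (4, -3)
2. V lies on line WM with WV:VM = -3:5 ⇒ V = (10, -15/2)
through H parallel to PV: direction (10, -17/2); meets VW at D = (17/2, -51/8)
D = V + t·(W−V) with t = 1/4

t = 1/4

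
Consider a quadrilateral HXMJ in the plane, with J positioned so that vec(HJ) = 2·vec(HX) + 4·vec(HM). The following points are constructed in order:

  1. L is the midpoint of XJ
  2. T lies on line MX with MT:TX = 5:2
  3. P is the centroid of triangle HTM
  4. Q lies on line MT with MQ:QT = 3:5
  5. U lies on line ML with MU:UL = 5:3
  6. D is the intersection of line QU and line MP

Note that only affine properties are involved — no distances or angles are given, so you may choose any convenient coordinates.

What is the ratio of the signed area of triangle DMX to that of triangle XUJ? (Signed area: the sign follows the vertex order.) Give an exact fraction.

Set H = (0, 0), X = (1, 0), M = (0, 1), J = (2, 4); any affine frame gives the same invariant.
1. L is the midpoint of XJ ⇒ L = (3/2, 2)
2. T lies on line MX with MT:TX = 5:2 ⇒ T = (5/7, 2/7)
3. P is the centroid of triangle HTM ⇒ P = (5/21, 3/7)
4. Q lies on line MT with MQ:QT = 3:5 ⇒ Q = (15/56, 41/56)
5. U lies on line ML with MU:UL = 5:3 ⇒ U = (15/16, 13/8)
6. D is the intersection of line QU and line MP ⇒ D = (75/448, 67/112)
2·[DMX] = -15/64, 2·[XUJ] = -15/8
[DMX]:[XUJ] = -15/64:-15/8 = 1/8

[DMX]:[XUJ] = 1/8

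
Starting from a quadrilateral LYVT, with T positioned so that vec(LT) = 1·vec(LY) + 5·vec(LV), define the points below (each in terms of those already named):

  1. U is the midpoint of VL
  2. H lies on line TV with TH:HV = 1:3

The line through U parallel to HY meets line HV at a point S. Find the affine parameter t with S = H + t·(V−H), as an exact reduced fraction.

Set L = (0, 0), Y = (1, 0), V = (0, 1), T = (1, 5); any affine frame gives the same invariant.
1. U is the midpoint of VL ⇒ U = (0, 1/2)
2. H lies on line TV with TH:HV = 1:3 ⇒ H = (3/4, 4)
through U parallel to HY: direction (1/4, -4); meets HV at S = (-1/40, 9/10)
S = H + t·(V−H) with t = 31/30

t = 31/30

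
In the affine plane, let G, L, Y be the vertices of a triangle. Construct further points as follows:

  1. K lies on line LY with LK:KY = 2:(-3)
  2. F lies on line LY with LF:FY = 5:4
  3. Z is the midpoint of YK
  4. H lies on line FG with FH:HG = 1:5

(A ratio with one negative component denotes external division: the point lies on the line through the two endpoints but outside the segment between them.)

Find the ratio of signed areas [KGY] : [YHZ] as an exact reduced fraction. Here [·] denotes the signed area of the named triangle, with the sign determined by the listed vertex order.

Choose coordinates G = (0, 0), L = (1, 0), Y = (0, 1).
1. K lies on line LY with LK:KY = 2:(-3) ⇒ K = (3, -2)
2. F lies on line LY with LF:FY = 5:4 ⇒ F = (4/9, 5/9)
3. Z is the midpoint of YK ⇒ Z = (3/2, -1/2)
4. H lies on line FG with FH:HG = 1:5 ⇒ H = (10/27, 25/54)
2·[KGY] = -3, 2·[YHZ] = 1/4
[KGY]:[YHZ] = -3:1/4 = -12

[KGY]:[YHZ] = -12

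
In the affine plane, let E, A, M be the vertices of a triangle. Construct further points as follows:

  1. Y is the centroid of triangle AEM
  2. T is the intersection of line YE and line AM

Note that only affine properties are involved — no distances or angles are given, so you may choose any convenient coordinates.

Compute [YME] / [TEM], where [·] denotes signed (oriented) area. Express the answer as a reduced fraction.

Work in coordinates with E = (0, 0), A = (1, 0), M = (0, 1).
1. Y is the centroid of triangle AEM ⇒ Y = (1/3, 1/3)
2. T is the intersection of line YE and line AM ⇒ T = (1/2, 1/2)
2·[YME] = 1/3, 2·[TEM] = -1/2
[YME]:[TEM] = 1/3:-1/2 = -2/3

[YME]:[TEM] = -2/3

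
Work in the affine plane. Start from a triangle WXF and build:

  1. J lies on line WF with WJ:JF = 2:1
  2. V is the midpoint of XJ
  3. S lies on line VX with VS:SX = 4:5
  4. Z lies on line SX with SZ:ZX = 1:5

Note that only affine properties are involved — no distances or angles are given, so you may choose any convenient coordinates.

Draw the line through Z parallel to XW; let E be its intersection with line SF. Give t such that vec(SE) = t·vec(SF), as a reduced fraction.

t = -5/132

Choose coordinates W = (0, 0), X = (1, 0), F = (0, 1).
1. J lies on line WF with WJ:JF = 2:1 ⇒ J = (0, 2/3)
2. V is the midpoint of XJ ⇒ V = (1/2, 1/3)
3. S lies on line VX with VS:SX = 4:5 ⇒ S = (13/18, 5/27)
4. Z lies on line SX with SZ:ZX = 1:5 ⇒ Z = (83/108, 25/162)
through Z parallel to XW: direction (-1, 0); meets SF at E = (1781/2376, 25/162)
E = S + t·(F−S) with t = -5/132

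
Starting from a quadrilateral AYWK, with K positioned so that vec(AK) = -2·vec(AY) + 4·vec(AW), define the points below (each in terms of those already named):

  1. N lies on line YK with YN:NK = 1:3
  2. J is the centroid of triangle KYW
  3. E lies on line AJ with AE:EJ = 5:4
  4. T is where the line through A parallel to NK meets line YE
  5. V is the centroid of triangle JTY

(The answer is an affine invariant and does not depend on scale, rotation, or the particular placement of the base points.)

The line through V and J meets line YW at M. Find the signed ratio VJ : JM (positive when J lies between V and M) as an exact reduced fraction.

Set A = (0, 0), Y = (1, 0), W = (0, 1), K = (-2, 4); any affine frame gives the same invariant.
1. N lies on line YK with YN:NK = 1:3 ⇒ N = (1/4, 1)
2. J is the centroid of triangle KYW ⇒ J = (-1/3, 5/3)
3. E lies on line AJ with AE:EJ = 5:4 ⇒ E = (-5/27, 25/27)
4. T is where the line through A parallel to NK meets line YE ⇒ T = (-75/53, 100/53)
5. V is the centroid of triangle JTY ⇒ V = (-119/477, 565/477)
line VJ meets YW at M = (-5/19, 24/19)
J = V + t·(M−V) with t = 190/31, so VJ:JM = 190/31:-159/31

VJ:JM = -190/159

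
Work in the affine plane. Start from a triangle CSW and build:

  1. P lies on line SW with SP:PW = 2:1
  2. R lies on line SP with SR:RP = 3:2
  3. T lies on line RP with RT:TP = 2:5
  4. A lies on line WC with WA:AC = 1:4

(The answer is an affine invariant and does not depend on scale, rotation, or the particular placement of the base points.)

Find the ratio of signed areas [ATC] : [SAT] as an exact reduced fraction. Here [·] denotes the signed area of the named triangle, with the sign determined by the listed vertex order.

Work in coordinates with C = (0, 0), S = (1, 0), W = (0, 1).
1. P lies on line SW with SP:PW = 2:1 ⇒ P = (1/3, 2/3)
2. R lies on line SP with SR:RP = 3:2 ⇒ R = (3/5, 2/5)
3. T lies on line RP with RT:TP = 2:5 ⇒ T = (11/21, 10/21)
4. A lies on line WC with WA:AC = 1:4 ⇒ A = (0, 4/5)
2·[ATC] = -44/105, 2·[SAT] = -2/21
[ATC]:[SAT] = -44/105:-2/21 = 22/5

[ATC]:[SAT] = 22/5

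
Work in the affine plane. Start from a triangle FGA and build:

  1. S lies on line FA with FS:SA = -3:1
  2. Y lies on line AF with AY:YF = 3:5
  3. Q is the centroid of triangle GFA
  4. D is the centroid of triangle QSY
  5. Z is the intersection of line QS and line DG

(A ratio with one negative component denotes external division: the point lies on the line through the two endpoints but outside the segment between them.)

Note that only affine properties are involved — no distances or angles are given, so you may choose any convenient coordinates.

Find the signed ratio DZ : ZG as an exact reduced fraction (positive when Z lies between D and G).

Assign F = (0, 0), G = (1, 0), A = (0, 1) — the answer is frame-independent, so this choice is without loss of generality.
1. S lies on line FA with FS:SA = -3:1 ⇒ S = (0, 3/2)
2. Y lies on line AF with AY:YF = 3:5 ⇒ Y = (0, 5/8)
3. Q is the centroid of triangle GFA ⇒ Q = (1/3, 1/3)
4. D is the centroid of triangle QSY ⇒ D = (1/9, 59/72)
5. Z is the intersection of line QS and line DG ⇒ Z = (37/165, 118/165)
Z = D + t·(G−D) with t = 7/55, so DZ:ZG = t:(1−t) = 7/55:48/55

DZ:ZG = 7/48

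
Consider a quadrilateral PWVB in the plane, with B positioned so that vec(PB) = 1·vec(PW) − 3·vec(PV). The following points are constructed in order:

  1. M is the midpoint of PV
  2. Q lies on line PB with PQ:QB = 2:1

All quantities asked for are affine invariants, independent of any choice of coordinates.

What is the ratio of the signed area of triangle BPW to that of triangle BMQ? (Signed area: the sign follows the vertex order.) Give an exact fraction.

Choose coordinates P = (0, 0), W = (1, 0), V = (0, 1), B = (1, -3).
1. M is the midpoint of PV ⇒ M = (0, 1/2)
2. Q lies on line PB with PQ:QB = 2:1 ⇒ Q = (2/3, -2)
2·[BPW] = -3, 2·[BMQ] = 1/6
[BPW]:[BMQ] = -3:1/6 = -18

[BPW]:[BMQ] = -18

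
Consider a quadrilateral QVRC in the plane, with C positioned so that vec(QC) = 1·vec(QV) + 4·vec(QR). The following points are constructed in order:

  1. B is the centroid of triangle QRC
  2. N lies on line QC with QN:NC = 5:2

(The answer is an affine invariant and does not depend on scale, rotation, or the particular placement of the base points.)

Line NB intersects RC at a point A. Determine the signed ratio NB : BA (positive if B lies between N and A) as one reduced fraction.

NB:BA = -1/7

Assign Q = (0, 0), V = (1, 0), R = (0, 1), C = (1, 4) — the answer is frame-independent, so this choice is without loss of generality.
1. B is the centroid of triangle QRC ⇒ B = (1/3, 5/3)
2. N lies on line QC with QN:NC = 5:2 ⇒ N = (5/7, 20/7)
line NB meets RC at A = (3, 10)
B = N + t·(A−N) with t = -1/6, so NB:BA = -1/6:7/6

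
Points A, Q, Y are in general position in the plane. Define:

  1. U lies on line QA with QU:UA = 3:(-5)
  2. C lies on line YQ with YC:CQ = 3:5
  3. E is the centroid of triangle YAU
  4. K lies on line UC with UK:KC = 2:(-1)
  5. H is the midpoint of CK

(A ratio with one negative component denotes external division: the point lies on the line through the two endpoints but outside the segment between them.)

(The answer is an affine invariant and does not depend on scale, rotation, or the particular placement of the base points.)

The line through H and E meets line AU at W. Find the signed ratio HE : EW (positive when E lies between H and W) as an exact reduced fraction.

Set A = (0, 0), Q = (1, 0), Y = (0, 1); any affine frame gives the same invariant.
1. U lies on line QA with QU:UA = 3:(-5) ⇒ U = (5/2, 0)
2. C lies on line YQ with YC:CQ = 3:5 ⇒ C = (3/8, 5/8)
3. E is the centroid of triangle YAU ⇒ E = (5/6, 1/3)
4. K lies on line UC with UK:KC = 2:(-1) ⇒ K = (-7/4, 5/4)
5. H is the midpoint of CK ⇒ H = (-11/16, 15/16)
line HE meets AU at W = (97/58, 0)
E = H + t·(W−H) with t = 29/45, so HE:EW = 29/45:16/45

HE:EW = 29/16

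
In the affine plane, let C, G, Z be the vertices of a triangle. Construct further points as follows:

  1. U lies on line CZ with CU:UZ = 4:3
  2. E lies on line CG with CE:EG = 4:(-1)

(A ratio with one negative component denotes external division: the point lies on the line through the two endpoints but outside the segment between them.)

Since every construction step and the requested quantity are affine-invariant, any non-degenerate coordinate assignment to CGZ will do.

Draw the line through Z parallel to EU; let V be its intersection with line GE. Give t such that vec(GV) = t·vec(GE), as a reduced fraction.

t = 4

Choose coordinates C = (0, 0), G = (1, 0), Z = (0, 1).
1. U lies on line CZ with CU:UZ = 4:3 ⇒ U = (0, 4/7)
2. E lies on line CG with CE:EG = 4:(-1) ⇒ E = (4/3, 0)
through Z parallel to EU: direction (-4/3, 4/7); meets GE at V = (7/3, 0)
V = G + t·(E−G) with t = 4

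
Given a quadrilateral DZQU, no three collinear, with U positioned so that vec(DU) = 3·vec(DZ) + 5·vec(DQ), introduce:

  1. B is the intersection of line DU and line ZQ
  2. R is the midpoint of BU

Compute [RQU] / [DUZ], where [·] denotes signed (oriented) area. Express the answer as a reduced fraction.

Assign D = (0, 0), Z = (1, 0), Q = (0, 1), U = (3, 5) — the answer is frame-independent, so this choice is without loss of generality.
1. B is the intersection of line DU and line ZQ ⇒ B = (3/8, 5/8)
2. R is the midpoint of BU ⇒ R = (27/16, 45/16)
2·[RQU] = -21/16, 2·[DUZ] = -5
[RQU]:[DUZ] = -21/16:-5 = 21/80

[RQU]:[DUZ] = 21/80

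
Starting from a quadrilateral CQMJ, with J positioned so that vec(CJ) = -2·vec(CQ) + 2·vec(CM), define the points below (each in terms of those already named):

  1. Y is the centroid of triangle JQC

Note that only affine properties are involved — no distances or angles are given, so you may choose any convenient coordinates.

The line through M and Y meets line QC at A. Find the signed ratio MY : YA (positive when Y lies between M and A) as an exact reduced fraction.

MY:YA = 1/2

Choose coordinates C = (0, 0), Q = (1, 0), M = (0, 1), J = (-2, 2).
1. Y is the centroid of triangle JQC ⇒ Y = (-1/3, 2/3)
line MY meets QC at A = (-1, 0)
Y = M + t·(A−M) with t = 1/3, so MY:YA = 1/3:2/3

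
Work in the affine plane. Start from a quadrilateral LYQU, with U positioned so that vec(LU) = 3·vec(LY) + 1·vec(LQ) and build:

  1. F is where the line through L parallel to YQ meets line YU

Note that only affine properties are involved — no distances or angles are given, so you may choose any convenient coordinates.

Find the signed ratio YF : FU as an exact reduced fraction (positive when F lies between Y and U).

Work in coordinates with L = (0, 0), Y = (1, 0), Q = (0, 1), U = (3, 1).
1. F is where the line through L parallel to YQ meets line YU ⇒ F = (1/3, -1/3)
F = Y + t·(U−Y) with t = -1/3, so YF:FU = t:(1−t) = -1/3:4/3

YF:FU = -1/4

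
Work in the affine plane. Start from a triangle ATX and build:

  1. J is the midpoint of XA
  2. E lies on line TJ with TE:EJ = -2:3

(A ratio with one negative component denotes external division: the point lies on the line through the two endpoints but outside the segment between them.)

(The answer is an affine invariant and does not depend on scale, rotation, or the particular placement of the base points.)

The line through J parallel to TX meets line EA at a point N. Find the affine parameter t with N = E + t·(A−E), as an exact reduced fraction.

t = 3/4

Set A = (0, 0), T = (1, 0), X = (0, 1); any affine frame gives the same invariant.
1. J is the midpoint of XA ⇒ J = (0, 1/2)
2. E lies on line TJ with TE:EJ = -2:3 ⇒ E = (3, -1)
through J parallel to TX: direction (-1, 1); meets EA at N = (3/4, -1/4)
N = E + t·(A−E) with t = 3/4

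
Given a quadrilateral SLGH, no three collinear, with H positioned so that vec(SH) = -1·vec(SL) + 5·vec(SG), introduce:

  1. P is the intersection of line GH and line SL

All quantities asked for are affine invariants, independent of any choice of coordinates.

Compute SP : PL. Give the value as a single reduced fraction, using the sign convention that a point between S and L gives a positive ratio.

SP:PL = 1/3

Set S = (0, 0), L = (1, 0), G = (0, 1), H = (-1, 5); any affine frame gives the same invariant.
1. P is the intersection of line GH and line SL ⇒ P = (1/4, 0)
P = S + t·(L−S) with t = 1/4, so SP:PL = t:(1−t) = 1/4:3/4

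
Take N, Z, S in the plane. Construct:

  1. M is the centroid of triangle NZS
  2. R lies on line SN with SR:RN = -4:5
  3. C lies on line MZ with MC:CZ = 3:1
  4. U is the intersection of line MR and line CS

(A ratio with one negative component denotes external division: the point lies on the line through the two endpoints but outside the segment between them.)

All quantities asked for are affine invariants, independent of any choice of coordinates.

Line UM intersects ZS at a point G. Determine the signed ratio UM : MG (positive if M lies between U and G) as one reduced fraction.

Work in coordinates with N = (0, 0), Z = (1, 0), S = (0, 1).
1. M is the centroid of triangle NZS ⇒ M = (1/3, 1/3)
2. R lies on line SN with SR:RN = -4:5 ⇒ R = (0, 5)
3. C lies on line MZ with MC:CZ = 3:1 ⇒ C = (5/6, 1/12)
4. U is the intersection of line MR and line CS ⇒ U = (40/129, 85/129)
line UM meets ZS at G = (4/13, 9/13)
M = U + t·(G−U) with t = -39/4, so UM:MG = -39/4:43/4

UM:MG = -39/43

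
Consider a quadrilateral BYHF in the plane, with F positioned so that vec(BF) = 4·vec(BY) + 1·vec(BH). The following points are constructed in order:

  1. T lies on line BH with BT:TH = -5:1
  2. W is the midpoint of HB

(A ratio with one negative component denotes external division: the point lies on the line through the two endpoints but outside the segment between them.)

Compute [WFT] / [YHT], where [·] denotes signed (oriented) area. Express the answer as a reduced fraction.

[WFT]:[YHT] = -12

Set B = (0, 0), Y = (1, 0), H = (0, 1), F = (4, 1); any affine frame gives the same invariant.
1. T lies on line BH with BT:TH = -5:1 ⇒ T = (0, 5/4)
2. W is the midpoint of HB ⇒ W = (0, 1/2)
2·[WFT] = 3, 2·[YHT] = -1/4
[WFT]:[YHT] = 3:-1/4 = -12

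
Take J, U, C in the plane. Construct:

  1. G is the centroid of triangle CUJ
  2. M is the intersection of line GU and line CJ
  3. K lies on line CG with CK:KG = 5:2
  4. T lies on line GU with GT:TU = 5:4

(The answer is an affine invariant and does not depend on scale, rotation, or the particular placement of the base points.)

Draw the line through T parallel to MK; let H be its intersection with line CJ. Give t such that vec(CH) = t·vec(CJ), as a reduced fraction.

t = 83/90

Assign J = (0, 0), U = (1, 0), C = (0, 1) — the answer is frame-independent, so this choice is without loss of generality.
1. G is the centroid of triangle CUJ ⇒ G = (1/3, 1/3)
2. M is the intersection of line GU and line CJ ⇒ M = (0, 1/2)
3. K lies on line CG with CK:KG = 5:2 ⇒ K = (5/21, 11/21)
4. T lies on line GU with GT:TU = 5:4 ⇒ T = (19/27, 4/27)
through T parallel to MK: direction (5/21, 1/42); meets CJ at H = (0, 7/90)
H = C + t·(J−C) with t = 83/90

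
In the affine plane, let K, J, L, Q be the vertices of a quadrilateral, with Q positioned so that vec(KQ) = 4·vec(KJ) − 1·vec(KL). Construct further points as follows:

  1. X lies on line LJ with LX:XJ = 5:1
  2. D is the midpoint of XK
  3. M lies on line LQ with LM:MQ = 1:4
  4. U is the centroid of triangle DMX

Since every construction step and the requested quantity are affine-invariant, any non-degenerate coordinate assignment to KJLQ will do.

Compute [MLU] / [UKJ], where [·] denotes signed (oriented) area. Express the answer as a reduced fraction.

[MLU]:[UKJ] = 18/17

Set K = (0, 0), J = (1, 0), L = (0, 1), Q = (4, -1); any affine frame gives the same invariant.
1. X lies on line LJ with LX:XJ = 5:1 ⇒ X = (5/6, 1/6)
2. D is the midpoint of XK ⇒ D = (5/12, 1/12)
3. M lies on line LQ with LM:MQ = 1:4 ⇒ M = (4/5, 3/5)
4. U is the centroid of triangle DMX ⇒ U = (41/60, 17/60)
2·[MLU] = 3/10, 2·[UKJ] = 17/60
[MLU]:[UKJ] = 3/10:17/60 = 18/17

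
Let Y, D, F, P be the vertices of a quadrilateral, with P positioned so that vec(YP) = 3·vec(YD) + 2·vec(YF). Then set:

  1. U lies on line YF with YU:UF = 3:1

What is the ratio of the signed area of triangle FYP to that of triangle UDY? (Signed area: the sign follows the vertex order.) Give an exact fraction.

Assign Y = (0, 0), D = (1, 0), F = (0, 1), P = (3, 2) — the answer is frame-independent, so this choice is without loss of generality.
1. U lies on line YF with YU:UF = 3:1 ⇒ U = (0, 3/4)
2·[FYP] = 3, 2·[UDY] = -3/4
[FYP]:[UDY] = 3:-3/4 = -4

[FYP]:[UDY] = -4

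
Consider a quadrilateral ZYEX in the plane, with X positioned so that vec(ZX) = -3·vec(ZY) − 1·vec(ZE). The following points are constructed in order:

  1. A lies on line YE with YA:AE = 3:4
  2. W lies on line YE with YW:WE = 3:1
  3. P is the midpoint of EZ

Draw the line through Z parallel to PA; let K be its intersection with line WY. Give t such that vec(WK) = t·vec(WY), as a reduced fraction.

Choose coordinates Z = (0, 0), Y = (1, 0), E = (0, 1), X = (-3, -1).
1. A lies on line YE with YA:AE = 3:4 ⇒ A = (4/7, 3/7)
2. W lies on line YE with YW:WE = 3:1 ⇒ W = (1/4, 3/4)
3. P is the midpoint of EZ ⇒ P = (0, 1/2)
through Z parallel to PA: direction (4/7, -1/14); meets WY at K = (8/7, -1/7)
K = W + t·(Y−W) with t = 25/21

t = 25/21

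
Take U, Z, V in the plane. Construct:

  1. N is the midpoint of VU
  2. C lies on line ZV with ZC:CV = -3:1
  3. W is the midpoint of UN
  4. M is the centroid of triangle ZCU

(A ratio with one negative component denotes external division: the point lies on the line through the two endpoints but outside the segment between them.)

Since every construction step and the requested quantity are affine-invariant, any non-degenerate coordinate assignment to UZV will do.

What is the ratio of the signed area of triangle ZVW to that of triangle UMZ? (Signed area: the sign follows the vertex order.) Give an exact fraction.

Work in coordinates with U = (0, 0), Z = (1, 0), V = (0, 1).
1. N is the midpoint of VU ⇒ N = (0, 1/2)
2. C lies on line ZV with ZC:CV = -3:1 ⇒ C = (-1/2, 3/2)
3. W is the midpoint of UN ⇒ W = (0, 1/4)
4. M is the centroid of triangle ZCU ⇒ M = (1/6, 1/2)
2·[ZVW] = 3/4, 2·[UMZ] = -1/2
[ZVW]:[UMZ] = 3/4:-1/2 = -3/2

[ZVW]:[UMZ] = -3/2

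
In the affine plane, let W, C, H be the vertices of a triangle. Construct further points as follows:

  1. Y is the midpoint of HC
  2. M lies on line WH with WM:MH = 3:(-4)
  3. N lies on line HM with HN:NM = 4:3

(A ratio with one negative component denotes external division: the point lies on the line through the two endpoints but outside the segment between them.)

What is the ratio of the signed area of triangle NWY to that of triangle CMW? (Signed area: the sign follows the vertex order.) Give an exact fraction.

Choose coordinates W = (0, 0), C = (1, 0), H = (0, 1).
1. Y is the midpoint of HC ⇒ Y = (1/2, 1/2)
2. M lies on line WH with WM:MH = 3:(-4) ⇒ M = (0, -3)
3. N lies on line HM with HN:NM = 4:3 ⇒ N = (0, -9/7)
2·[NWY] = -9/14, 2·[CMW] = -3
[NWY]:[CMW] = -9/14:-3 = 3/14

[NWY]:[CMW] = 3/14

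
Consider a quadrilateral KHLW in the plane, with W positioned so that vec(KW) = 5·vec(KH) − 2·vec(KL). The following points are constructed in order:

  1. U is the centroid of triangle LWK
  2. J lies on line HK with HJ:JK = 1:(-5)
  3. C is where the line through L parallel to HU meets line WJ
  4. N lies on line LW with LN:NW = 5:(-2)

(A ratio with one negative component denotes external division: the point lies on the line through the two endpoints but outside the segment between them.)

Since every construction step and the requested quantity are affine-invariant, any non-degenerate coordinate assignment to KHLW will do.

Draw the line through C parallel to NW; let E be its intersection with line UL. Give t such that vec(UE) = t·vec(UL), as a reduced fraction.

Set K = (0, 0), H = (1, 0), L = (0, 1), W = (5, -2); any affine frame gives the same invariant.
1. U is the centroid of triangle LWK ⇒ U = (5/3, -1/3)
2. J lies on line HK with HJ:JK = 1:(-5) ⇒ J = (5/4, 0)
3. C is where the line through L parallel to HU meets line WJ ⇒ C = (-10, 6)
4. N lies on line LW with LN:NW = 5:(-2) ⇒ N = (25/3, -4)
through C parallel to NW: direction (-10/3, 2); meets UL at E = (5, -3)
E = U + t·(L−U) with t = -2

t = -2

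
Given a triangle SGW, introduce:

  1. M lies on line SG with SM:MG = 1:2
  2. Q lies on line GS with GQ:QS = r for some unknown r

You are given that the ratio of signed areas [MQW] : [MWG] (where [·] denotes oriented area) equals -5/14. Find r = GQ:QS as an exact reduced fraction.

Assign S = (0, 0), G = (1, 0), W = (0, 1) — the answer is frame-independent, so this choice is without loss of generality.
1. M lies on line SG with SM:MG = 1:2 ⇒ M = (1/3, 0)
2. With GQ:QS = r, write λ = r/(r+1) so Q = G + λ·(S−G); Q is affine-linear in λ
Every point depending on Q is an affine combination of Q and λ-independent points, so each such coordinate is linear in λ; the λ² term in each signed area is a multiple of (S−G)×(S−G) = 0, so 2·[MQW] and 2·[MWG] are each linear in λ. Evaluating at λ=0 and λ=1:
  2·[MQW] = −λ + 2/3,   2·[MWG] = -2/3
So [MQW]:[MWG] = (−λ + 2/3) / (-2/3). Setting this equal to -5/14:
  −λ + 2/3 = -5/14·(-2/3)  ⇒  λ = 3/7
Then r = λ/(1−λ) = (3/7)/(4/7) = 3/4. Check: with r = 3/4, Q = (4/7, 0) and [MQW]:[MWG] = -5/14 as required.

r = 3/4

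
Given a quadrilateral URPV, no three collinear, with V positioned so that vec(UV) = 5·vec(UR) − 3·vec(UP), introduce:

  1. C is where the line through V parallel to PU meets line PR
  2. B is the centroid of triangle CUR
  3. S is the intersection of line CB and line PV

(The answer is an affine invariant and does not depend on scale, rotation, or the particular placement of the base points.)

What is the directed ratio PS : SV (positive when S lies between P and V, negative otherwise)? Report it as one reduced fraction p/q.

PS:SV = -5/9

Work in coordinates with U = (0, 0), R = (1, 0), P = (0, 1), V = (5, -3).
1. C is where the line through V parallel to PU meets line PR ⇒ C = (5, -4)
2. B is the centroid of triangle CUR ⇒ B = (2, -4/3)
3. S is the intersection of line CB and line PV ⇒ S = (-25/4, 6)
S = P + t·(V−P) with t = -5/4, so PS:SV = t:(1−t) = -5/4:9/4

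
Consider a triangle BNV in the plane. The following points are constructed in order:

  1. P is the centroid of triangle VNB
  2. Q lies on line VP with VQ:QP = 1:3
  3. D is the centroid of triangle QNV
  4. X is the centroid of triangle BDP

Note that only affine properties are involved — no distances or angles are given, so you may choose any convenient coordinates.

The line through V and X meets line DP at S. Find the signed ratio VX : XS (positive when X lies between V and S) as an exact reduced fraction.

Choose coordinates B = (0, 0), N = (1, 0), V = (0, 1).
1. P is the centroid of triangle VNB ⇒ P = (1/3, 1/3)
2. Q lies on line VP with VQ:QP = 1:3 ⇒ Q = (1/12, 5/6)
3. D is the centroid of triangle QNV ⇒ D = (13/36, 11/18)
4. X is the centroid of triangle BDP ⇒ X = (25/108, 17/54)
line VX meets DP at S = (25/81, 7/81)
X = V + t·(S−V) with t = 3/4, so VX:XS = 3/4:1/4

VX:XS = 3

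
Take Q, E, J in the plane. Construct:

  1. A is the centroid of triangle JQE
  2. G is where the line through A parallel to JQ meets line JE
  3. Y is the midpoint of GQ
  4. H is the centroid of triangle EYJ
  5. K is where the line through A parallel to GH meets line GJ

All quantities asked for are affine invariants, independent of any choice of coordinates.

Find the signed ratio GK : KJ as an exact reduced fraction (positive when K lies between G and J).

Assign Q = (0, 0), E = (1, 0), J = (0, 1) — the answer is frame-independent, so this choice is without loss of generality.
1. A is the centroid of triangle JQE ⇒ A = (1/3, 1/3)
2. G is where the line through A parallel to JQ meets line JE ⇒ G = (1/3, 2/3)
3. Y is the midpoint of GQ ⇒ Y = (1/6, 1/3)
4. H is the centroid of triangle EYJ ⇒ H = (7/18, 4/9)
5. K is where the line through A parallel to GH meets line GJ ⇒ K = (2/9, 7/9)
K = G + t·(J−G) with t = 1/3, so GK:KJ = t:(1−t) = 1/3:2/3

GK:KJ = 1/2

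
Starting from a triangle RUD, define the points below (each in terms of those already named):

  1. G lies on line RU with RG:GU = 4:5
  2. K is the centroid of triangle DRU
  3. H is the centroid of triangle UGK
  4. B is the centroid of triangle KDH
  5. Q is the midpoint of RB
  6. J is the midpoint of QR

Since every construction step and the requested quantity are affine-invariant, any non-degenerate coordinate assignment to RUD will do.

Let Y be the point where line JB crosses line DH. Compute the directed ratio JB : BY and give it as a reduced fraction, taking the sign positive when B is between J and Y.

Assign R = (0, 0), U = (1, 0), D = (0, 1) — the answer is frame-independent, so this choice is without loss of generality.
1. G lies on line RU with RG:GU = 4:5 ⇒ G = (4/9, 0)
2. K is the centroid of triangle DRU ⇒ K = (1/3, 1/3)
3. H is the centroid of triangle UGK ⇒ H = (16/27, 1/9)
4. B is the centroid of triangle KDH ⇒ B = (25/81, 13/27)
5. Q is the midpoint of RB ⇒ Q = (25/162, 13/54)
6. J is the midpoint of QR ⇒ J = (25/324, 13/108)
line JB meets DH at Y = (50/153, 26/51)
B = J + t·(Y−J) with t = 51/55, so JB:BY = 51/55:4/55

JB:BY = 51/4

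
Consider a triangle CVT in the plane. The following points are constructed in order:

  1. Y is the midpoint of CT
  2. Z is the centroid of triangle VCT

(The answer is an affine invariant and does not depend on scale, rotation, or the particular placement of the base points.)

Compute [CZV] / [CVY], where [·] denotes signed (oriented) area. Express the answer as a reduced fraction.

Set C = (0, 0), V = (1, 0), T = (0, 1); any affine frame gives the same invariant.
1. Y is the midpoint of CT ⇒ Y = (0, 1/2)
2. Z is the centroid of triangle VCT ⇒ Z = (1/3, 1/3)
2·[CZV] = -1/3, 2·[CVY] = 1/2
[CZV]:[CVY] = -1/3:1/2 = -2/3

[CZV]:[CVY] = -2/3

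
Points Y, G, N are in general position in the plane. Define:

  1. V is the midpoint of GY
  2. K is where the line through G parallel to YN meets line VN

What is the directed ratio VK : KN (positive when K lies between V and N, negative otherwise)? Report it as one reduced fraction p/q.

Work in coordinates with Y = (0, 0), G = (1, 0), N = (0, 1).
1. V is the midpoint of GY ⇒ V = (1/2, 0)
2. K is where the line through G parallel to YN meets line VN ⇒ K = (1, -1)
K = V + t·(N−V) with t = -1, so VK:KN = t:(1−t) = -1:2

VK:KN = -1/2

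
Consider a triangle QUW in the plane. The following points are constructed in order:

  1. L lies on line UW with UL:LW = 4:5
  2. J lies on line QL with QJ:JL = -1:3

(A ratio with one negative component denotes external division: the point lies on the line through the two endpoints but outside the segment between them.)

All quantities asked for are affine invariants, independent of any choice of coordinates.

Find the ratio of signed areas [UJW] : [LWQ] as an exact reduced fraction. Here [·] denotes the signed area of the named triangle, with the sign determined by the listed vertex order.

Choose coordinates Q = (0, 0), U = (1, 0), W = (0, 1).
1. L lies on line UW with UL:LW = 4:5 ⇒ L = (5/9, 4/9)
2. J lies on line QL with QJ:JL = -1:3 ⇒ J = (-5/18, -2/9)
2·[UJW] = -3/2, 2·[LWQ] = 5/9
[UJW]:[LWQ] = -3/2:5/9 = -27/10

[UJW]:[LWQ] = -27/10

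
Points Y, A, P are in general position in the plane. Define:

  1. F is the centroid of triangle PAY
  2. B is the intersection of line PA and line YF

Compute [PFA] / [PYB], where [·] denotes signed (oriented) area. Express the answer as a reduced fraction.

Assign Y = (0, 0), A = (1, 0), P = (0, 1) — the answer is frame-independent, so this choice is without loss of generality.
1. F is the centroid of triangle PAY ⇒ F = (1/3, 1/3)
2. B is the intersection of line PA and line YF ⇒ B = (1/2, 1/2)
2·[PFA] = 1/3, 2·[PYB] = 1/2
[PFA]:[PYB] = 1/3:1/2 = 2/3

[PFA]:[PYB] = 2/3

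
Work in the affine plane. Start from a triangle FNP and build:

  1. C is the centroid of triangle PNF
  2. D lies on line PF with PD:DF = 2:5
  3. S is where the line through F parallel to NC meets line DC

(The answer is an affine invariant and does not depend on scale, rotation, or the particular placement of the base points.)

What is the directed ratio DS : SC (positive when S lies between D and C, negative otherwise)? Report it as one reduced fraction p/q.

Set F = (0, 0), N = (1, 0), P = (0, 1); any affine frame gives the same invariant.
1. C is the centroid of triangle PNF ⇒ C = (1/3, 1/3)
2. D lies on line PF with PD:DF = 2:5 ⇒ D = (0, 5/7)
3. S is where the line through F parallel to NC meets line DC ⇒ S = (10/9, -5/9)
S = D + t·(C−D) with t = 10/3, so DS:SC = t:(1−t) = 10/3:-7/3

DS:SC = -10/7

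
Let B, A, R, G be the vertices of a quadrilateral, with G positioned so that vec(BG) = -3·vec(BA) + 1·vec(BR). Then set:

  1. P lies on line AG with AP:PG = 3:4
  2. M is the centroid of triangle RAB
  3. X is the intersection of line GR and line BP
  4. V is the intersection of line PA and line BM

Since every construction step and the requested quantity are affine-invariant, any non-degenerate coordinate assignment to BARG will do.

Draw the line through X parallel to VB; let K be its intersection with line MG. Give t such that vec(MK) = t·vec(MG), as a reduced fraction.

t = 2/3

Assign B = (0, 0), A = (1, 0), R = (0, 1), G = (-3, 1) — the answer is frame-independent, so this choice is without loss of generality.
1. P lies on line AG with AP:PG = 3:4 ⇒ P = (-5/7, 3/7)
2. M is the centroid of triangle RAB ⇒ M = (1/3, 1/3)
3. X is the intersection of line GR and line BP ⇒ X = (-5/3, 1)
4. V is the intersection of line PA and line BM ⇒ V = (1/5, 1/5)
through X parallel to VB: direction (-1/5, -1/5); meets MG at K = (-17/9, 7/9)
K = M + t·(G−M) with t = 2/3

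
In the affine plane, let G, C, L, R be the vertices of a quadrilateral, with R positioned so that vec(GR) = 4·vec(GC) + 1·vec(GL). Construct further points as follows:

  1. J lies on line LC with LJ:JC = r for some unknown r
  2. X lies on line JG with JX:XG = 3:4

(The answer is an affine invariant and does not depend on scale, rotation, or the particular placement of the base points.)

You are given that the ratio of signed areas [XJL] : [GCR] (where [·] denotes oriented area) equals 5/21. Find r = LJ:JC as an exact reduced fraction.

Choose coordinates G = (0, 0), C = (1, 0), L = (0, 1), R = (4, 1).
1. With LJ:JC = r, write λ = r/(r+1) so J = L + λ·(C−L); J is affine-linear in λ
2. X lies on line JG with JX:XG = 3:4 ⇒ X is an affine combination of earlier points and hence also affine-linear in λ
Every point depending on J is an affine combination of J and λ-independent points, so each such coordinate is linear in λ; the λ² term in each signed area is a multiple of (C−L)×(C−L) = 0, so 2·[XJL] and 2·[GCR] are each linear in λ. Evaluating at λ=0 and λ=1:
  2·[XJL] = 3/7·λ,   2·[GCR] = 1
So [XJL]:[GCR] = (3/7·λ) / (1). Setting this equal to 5/21:
  3/7·λ = 5/21·(1)  ⇒  λ = 5/9
Then r = λ/(1−λ) = (5/9)/(4/9) = 5/4. Check: with r = 5/4, J = (5/9, 4/9) and [XJL]:[GCR] = 5/21 as required.

r = 5/4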